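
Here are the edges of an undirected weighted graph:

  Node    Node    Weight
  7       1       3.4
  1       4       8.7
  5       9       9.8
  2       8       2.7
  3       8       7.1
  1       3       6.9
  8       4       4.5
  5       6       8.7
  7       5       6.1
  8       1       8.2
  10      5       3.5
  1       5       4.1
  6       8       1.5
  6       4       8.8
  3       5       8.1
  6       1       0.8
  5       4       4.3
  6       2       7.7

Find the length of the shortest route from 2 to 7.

Enumerating some paths:
2 - 8 - 1 - 7: 2.7+8.2+3.4 = 14.3
2 - 6 - 1 - 7: 7.7+0.8+3.4 = 11.9
2 - 8 - 6 - 1 - 5 - 7: 2.7+1.5+0.8+4.1+6.1 = 15.2
2 - 8 - 6 - 1 - 7: 2.7+1.5+0.8+3.4 = 8.4
The minimum is 8.4 via 2 - 8 - 6 - 1 - 7.

8.4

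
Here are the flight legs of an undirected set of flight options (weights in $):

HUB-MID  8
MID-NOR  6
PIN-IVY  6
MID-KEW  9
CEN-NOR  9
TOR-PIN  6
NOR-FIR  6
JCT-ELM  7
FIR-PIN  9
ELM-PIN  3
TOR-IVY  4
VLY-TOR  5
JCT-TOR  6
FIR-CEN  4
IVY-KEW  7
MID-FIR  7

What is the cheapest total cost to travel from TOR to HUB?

$28

Compare a few routes:
TOR → IVY → KEW → MID → HUB: 4+7+9+8 = 28
TOR → PIN → FIR → MID → HUB: 6+9+7+8 = 30
The minimum is $28 via TOR → IVY → KEW → MID → HUB.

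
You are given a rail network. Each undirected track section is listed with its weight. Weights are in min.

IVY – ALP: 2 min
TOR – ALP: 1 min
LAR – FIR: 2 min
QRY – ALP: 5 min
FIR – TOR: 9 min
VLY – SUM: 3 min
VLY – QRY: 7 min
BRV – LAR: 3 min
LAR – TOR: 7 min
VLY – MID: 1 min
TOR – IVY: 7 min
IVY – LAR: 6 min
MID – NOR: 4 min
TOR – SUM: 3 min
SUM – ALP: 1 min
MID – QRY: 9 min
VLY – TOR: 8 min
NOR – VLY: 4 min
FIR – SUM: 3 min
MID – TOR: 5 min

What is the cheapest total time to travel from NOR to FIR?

10 min

Settle nodes by increasing distance from NOR:
NOR: 0
MID: 4  (via NOR)
VLY: 4  (via NOR)
SUM: 7  (via VLY)
ALP: 8  (via SUM)
TOR: 9  (via MID)
IVY: 10  (via ALP)
FIR: 10  (via SUM)
Shortest route: NOR–VLY–SUM–FIR = 10 min.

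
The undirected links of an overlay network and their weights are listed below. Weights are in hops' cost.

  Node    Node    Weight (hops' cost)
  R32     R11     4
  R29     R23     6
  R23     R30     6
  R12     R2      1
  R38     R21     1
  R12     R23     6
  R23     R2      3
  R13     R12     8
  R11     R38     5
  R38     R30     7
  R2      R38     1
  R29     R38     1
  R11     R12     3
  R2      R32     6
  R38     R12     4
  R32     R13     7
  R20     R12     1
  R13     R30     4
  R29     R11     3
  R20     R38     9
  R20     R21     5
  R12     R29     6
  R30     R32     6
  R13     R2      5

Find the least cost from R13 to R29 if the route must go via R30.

12 hops' cost

Shortest R13→R30: R13–R30 = 4
Shortest R30→R29: R30–R38–R29 = 8
Total via R30: 4 + 8 = 12 hops' cost.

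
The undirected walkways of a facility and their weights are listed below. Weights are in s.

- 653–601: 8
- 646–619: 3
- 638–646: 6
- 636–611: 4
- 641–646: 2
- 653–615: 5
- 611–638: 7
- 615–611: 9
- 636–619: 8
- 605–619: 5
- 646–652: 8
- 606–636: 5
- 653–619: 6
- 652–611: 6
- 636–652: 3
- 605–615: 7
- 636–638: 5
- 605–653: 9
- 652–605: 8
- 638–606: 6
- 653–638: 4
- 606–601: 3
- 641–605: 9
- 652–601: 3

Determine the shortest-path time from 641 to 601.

13 s

Running Dijkstra from 641:
641: 0
646: 2  (via 641)
619: 5  (via 646)
638: 8  (via 646)
605: 9  (via 641)
652: 10  (via 646)
653: 11  (via 619)
601: 13  (via 652)
Shortest route: 641–646–652–601 = 13 s.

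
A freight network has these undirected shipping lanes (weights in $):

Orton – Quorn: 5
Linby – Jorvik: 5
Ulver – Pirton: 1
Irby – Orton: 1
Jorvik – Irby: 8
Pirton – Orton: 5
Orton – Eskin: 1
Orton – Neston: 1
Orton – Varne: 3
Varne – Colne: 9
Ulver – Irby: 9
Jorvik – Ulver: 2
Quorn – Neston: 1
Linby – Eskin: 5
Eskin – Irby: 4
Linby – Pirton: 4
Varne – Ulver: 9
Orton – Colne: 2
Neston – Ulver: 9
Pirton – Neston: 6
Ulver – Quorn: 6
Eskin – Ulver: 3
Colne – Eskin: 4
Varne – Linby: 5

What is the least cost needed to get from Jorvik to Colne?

Running Dijkstra from Jorvik:
Jorvik: 0
Ulver: 2  (via Jorvik)
Pirton: 3  (via Ulver)
Eskin: 5  (via Ulver)
Linby: 5  (via Jorvik)
Orton: 6  (via Eskin)
Neston: 7  (via Orton)
Irby: 7  (via Orton)
Quorn: 8  (via Ulver)
Colne: 8  (via Orton)
Shortest route: Jorvik → Ulver → Eskin → Orton → Colne = $8.

$8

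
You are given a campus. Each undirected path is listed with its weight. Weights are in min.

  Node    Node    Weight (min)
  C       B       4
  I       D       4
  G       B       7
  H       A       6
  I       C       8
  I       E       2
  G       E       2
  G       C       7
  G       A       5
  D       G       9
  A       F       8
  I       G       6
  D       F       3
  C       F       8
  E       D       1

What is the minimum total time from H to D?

Compare a few routes:
H - A - G - E - D: 6+5+2+1 = 14
H - A - F - D: 6+8+3 = 17
The minimum is 14 min via H - A - G - E - D.

14 min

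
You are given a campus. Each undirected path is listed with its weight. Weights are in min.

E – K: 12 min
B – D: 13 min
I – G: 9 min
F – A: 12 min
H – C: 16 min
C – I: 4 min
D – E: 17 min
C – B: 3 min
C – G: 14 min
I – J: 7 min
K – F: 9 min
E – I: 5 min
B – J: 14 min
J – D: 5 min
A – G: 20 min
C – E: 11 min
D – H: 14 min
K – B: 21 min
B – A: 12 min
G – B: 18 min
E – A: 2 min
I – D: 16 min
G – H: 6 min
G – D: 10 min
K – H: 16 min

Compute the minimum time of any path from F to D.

Candidate routes:
F - A - E - I - D: 12+2+5+16 = 35
F - A - B - D: 12+12+13 = 37
F - A - E - I - G - D: 12+2+5+9+10 = 38
F - A - E - D: 12+2+17 = 31
Cheapest is F - A - E - D at 31 min.

31 min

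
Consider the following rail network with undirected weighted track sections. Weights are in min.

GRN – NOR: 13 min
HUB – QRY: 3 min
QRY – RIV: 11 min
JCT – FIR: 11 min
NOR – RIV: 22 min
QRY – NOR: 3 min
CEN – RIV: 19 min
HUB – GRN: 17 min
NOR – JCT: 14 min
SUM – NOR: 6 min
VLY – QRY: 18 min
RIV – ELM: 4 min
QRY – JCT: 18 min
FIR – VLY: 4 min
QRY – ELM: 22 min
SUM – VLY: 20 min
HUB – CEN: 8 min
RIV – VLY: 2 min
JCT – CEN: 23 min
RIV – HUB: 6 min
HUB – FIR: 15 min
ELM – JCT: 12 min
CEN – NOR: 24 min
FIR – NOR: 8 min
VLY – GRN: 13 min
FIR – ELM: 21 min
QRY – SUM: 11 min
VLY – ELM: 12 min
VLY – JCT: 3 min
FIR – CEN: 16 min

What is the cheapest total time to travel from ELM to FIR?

10 min

Candidate routes:
ELM → RIV → VLY → FIR: 4+2+4 = 10
ELM → VLY → FIR: 12+4 = 16
ELM → JCT → VLY → FIR: 12+3+4 = 19
ELM → RIV → VLY → JCT → FIR: 4+2+3+11 = 20
Cheapest is ELM → RIV → VLY → FIR at 10 min.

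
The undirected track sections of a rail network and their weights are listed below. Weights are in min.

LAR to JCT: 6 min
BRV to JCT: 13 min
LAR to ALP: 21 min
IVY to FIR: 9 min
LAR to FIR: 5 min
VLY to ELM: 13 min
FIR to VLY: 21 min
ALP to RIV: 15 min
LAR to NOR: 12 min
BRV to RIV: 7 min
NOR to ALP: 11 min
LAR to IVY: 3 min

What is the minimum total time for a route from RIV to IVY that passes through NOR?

Shortest RIV→NOR: RIV → ALP → NOR = 26
Shortest NOR→IVY: NOR → LAR → IVY = 15
Total via NOR: 26 + 15 = 41 min.

41 min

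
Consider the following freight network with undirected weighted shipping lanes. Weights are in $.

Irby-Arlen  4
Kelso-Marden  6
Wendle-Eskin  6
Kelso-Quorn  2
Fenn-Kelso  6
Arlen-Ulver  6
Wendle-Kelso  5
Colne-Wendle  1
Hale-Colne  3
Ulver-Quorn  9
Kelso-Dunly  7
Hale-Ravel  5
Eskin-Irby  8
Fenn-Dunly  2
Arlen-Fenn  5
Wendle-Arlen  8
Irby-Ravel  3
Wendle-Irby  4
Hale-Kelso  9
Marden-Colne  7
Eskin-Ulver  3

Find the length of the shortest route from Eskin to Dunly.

$16

Compare a few routes:
Eskin → Ulver → Arlen → Fenn → Dunly: 3+6+5+2 = 16
Eskin → Wendle → Kelso → Fenn → Dunly: 6+5+6+2 = 19
Eskin → Wendle → Kelso → Dunly: 6+5+7 = 18
Eskin → Irby → Arlen → Fenn → Dunly: 8+4+5+2 = 19
The minimum is $16 via Eskin → Ulver → Arlen → Fenn → Dunly.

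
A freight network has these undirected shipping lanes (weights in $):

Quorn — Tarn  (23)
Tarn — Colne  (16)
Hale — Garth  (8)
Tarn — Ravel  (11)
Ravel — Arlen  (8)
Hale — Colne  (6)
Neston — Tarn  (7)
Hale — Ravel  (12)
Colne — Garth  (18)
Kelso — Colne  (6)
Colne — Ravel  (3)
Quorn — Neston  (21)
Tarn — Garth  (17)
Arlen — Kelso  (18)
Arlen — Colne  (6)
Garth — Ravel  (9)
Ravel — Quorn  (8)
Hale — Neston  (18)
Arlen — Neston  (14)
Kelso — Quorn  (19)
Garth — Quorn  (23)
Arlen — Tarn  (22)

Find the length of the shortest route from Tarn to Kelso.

Settle nodes by increasing distance from Tarn:
Tarn: 0
Neston: 7  (via Tarn)
Ravel: 11  (via Tarn)
Colne: 14  (via Ravel)
Garth: 17  (via Tarn)
Arlen: 19  (via Ravel)
Quorn: 19  (via Ravel)
Hale: 20  (via Colne)
Kelso: 20  (via Colne)
Shortest route: Tarn–Ravel–Colne–Kelso = $20.

$20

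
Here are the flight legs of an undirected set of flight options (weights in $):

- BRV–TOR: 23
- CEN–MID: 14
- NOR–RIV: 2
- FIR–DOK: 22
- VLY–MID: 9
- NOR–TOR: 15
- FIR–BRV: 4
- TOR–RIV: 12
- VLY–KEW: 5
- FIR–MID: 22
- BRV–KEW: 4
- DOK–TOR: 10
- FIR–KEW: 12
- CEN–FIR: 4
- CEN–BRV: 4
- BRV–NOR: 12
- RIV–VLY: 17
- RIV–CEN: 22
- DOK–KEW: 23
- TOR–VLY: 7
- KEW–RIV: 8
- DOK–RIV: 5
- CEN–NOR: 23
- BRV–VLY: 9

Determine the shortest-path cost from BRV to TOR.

$16

Enumerating some paths:
BRV–KEW–RIV–TOR: 4+8+12 = 24
BRV–TOR: 23 = 23
BRV–VLY–TOR: 9+7 = 16
Cheapest is BRV–VLY–TOR at $16.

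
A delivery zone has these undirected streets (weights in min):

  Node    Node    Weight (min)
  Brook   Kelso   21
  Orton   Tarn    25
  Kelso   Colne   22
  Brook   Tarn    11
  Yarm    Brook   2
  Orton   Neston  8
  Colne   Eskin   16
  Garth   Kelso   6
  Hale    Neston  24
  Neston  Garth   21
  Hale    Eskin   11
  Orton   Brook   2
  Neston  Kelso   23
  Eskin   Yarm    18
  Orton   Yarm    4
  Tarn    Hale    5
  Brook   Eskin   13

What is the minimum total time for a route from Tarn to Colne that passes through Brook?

40 min

Shortest Tarn→Brook: Tarn–Brook = 11
Shortest Brook→Colne: Brook–Eskin–Colne = 29
Total via Brook: 11 + 29 = 40 min.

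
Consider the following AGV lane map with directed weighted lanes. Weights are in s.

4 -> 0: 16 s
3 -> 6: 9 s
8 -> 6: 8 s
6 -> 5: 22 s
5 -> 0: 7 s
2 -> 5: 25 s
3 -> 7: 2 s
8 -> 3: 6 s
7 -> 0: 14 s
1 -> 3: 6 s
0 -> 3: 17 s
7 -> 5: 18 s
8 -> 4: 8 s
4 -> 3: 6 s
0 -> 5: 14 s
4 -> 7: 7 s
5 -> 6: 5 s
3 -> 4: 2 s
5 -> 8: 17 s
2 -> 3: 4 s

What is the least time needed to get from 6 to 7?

47 s

Shortest distances from 6:
6: 0
5: 22  (via 6)
0: 29  (via 5)
8: 39  (via 5)
3: 45  (via 8)
4: 47  (via 8)
7: 47  (via 3)
Shortest route: 6 → 5 → 8 → 3 → 7 = 47 s.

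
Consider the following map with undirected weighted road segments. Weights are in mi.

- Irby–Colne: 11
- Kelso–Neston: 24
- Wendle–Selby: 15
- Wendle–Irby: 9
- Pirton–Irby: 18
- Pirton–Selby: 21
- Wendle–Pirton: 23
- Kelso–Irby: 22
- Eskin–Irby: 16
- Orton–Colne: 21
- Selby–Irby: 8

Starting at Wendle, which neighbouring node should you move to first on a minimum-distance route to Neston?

Irby

Compare a few routes:
Wendle–Pirton–Irby–Kelso–Neston: 23+18+22+24 = 87
Wendle–Selby–Irby–Kelso–Neston: 15+8+22+24 = 69
Wendle–Pirton–Selby–Irby–Kelso–Neston: 23+21+8+22+24 = 98
Wendle–Irby–Kelso–Neston: 9+22+24 = 55
Cheapest is Wendle–Irby–Kelso–Neston at 55 mi.
So from Wendle the first move is to Irby.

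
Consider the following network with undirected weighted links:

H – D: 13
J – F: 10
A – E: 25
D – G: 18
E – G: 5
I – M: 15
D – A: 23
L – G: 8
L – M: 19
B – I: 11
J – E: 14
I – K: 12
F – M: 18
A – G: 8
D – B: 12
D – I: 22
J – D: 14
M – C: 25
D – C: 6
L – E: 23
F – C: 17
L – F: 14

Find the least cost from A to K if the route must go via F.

Shortest A→F: A → G → L → F = 30
Shortest F→K: F → M → I → K = 45
Total via F: 30 + 45 = 75.

75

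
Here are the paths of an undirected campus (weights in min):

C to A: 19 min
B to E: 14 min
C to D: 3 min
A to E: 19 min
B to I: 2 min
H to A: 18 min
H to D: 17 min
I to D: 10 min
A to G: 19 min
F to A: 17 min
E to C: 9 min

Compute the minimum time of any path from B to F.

50 min

Running Dijkstra from B:
B: 0
I: 2  (via B)
D: 12  (via I)
E: 14  (via B)
C: 15  (via D)
H: 29  (via D)
A: 33  (via E)
F: 50  (via A)
Shortest route: B → E → A → F = 50 min.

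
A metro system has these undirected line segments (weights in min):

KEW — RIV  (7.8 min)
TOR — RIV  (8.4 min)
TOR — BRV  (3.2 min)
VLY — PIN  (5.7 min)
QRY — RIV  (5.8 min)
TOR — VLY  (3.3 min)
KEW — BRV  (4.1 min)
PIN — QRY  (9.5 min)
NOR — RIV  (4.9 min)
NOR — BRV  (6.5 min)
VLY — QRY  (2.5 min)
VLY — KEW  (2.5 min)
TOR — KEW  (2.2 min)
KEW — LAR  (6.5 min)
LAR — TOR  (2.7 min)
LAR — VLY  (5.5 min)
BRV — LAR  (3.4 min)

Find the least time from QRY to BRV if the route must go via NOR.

17.2 min

Shortest QRY→NOR: QRY → RIV → NOR = 10.7
Shortest NOR→BRV: NOR → BRV = 6.5
Total via NOR: 10.7 + 6.5 = 17.2 min.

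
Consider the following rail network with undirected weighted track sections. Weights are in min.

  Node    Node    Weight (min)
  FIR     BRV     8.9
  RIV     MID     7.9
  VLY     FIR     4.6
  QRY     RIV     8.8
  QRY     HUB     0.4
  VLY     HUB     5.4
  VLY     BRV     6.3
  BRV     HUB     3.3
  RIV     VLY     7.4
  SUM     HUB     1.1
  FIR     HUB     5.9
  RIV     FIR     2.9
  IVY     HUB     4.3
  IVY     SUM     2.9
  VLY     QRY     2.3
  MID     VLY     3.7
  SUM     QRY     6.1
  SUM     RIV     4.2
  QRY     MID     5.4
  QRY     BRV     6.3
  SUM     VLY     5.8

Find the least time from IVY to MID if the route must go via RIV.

15 min

Best IVY to RIV: IVY → SUM → RIV costing 7.1
Best RIV to MID: RIV → MID costing 7.9
Total via RIV: 7.1 + 7.9 = 15 min.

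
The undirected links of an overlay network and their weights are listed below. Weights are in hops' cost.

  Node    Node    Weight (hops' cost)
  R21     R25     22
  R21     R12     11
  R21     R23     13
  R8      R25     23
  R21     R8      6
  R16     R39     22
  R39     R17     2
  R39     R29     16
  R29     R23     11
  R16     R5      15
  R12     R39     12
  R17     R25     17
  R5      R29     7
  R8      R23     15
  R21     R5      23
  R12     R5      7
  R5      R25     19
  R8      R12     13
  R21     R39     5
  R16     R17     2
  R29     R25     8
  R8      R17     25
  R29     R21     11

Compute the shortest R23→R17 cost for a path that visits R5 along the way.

Shortest R23→R5: R23 → R29 → R5 = 18
Best R5 to R17: R5 → R16 → R17 costing 17
Total via R5: 18 + 17 = 35 hops' cost.

35 hops' cost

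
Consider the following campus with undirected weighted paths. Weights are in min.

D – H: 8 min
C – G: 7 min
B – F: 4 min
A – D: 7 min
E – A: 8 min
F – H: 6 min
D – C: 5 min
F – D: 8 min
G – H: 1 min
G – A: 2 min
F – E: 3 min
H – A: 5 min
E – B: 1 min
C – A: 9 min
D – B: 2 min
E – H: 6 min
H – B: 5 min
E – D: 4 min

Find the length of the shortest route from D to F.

Settle nodes by increasing distance from D:
D: 0
B: 2  (via D)
E: 3  (via B)
C: 5  (via D)
F: 6  (via B)
Shortest route: D–B–F = 6 min.

6 min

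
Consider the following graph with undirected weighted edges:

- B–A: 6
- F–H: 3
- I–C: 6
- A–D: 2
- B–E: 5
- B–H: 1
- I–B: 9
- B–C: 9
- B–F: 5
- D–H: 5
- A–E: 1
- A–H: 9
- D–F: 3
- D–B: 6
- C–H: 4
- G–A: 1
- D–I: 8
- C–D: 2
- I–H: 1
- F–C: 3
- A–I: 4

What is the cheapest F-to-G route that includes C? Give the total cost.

Best F to C: F → C costing 3
Best C to G: C → D → A → G costing 5
Total via C: 3 + 5 = 8.

8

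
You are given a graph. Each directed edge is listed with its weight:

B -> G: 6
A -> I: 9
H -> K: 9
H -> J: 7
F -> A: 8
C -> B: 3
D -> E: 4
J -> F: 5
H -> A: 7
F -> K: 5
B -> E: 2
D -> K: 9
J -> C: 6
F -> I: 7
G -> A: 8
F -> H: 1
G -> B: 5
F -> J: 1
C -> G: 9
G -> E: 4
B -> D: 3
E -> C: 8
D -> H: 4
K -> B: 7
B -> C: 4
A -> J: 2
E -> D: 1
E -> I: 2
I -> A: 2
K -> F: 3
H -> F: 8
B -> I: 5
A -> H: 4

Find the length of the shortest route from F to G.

16

Compare a few routes:
F–J–C–G: 1+6+9 = 16
F–K–B–G: 5+7+6 = 18
The minimum is 16 via F–J–C–G.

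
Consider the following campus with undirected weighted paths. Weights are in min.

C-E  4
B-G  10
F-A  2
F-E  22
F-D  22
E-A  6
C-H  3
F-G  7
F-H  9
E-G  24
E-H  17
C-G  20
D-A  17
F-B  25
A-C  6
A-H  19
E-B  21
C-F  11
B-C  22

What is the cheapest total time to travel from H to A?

9 min

Shortest distances from H:
H: 0
C: 3  (via H)
E: 7  (via C)
A: 9  (via C)
Shortest route: H → C → A = 9 min.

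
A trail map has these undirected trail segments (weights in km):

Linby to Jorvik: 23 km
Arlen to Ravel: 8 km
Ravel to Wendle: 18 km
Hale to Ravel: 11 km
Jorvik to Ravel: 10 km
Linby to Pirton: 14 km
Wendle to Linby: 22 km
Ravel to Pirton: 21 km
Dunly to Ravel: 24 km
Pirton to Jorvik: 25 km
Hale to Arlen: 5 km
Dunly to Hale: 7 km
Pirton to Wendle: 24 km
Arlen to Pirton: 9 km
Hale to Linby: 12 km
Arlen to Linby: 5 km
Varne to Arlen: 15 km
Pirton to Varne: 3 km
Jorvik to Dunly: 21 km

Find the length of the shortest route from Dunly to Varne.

24 km

Enumerating some paths:
Dunly → Hale → Arlen → Linby → Pirton → Varne: 7+5+5+14+3 = 34
Dunly → Hale → Arlen → Pirton → Varne: 7+5+9+3 = 24
Dunly → Hale → Linby → Arlen → Pirton → Varne: 7+12+5+9+3 = 36
Dunly → Hale → Arlen → Varne: 7+5+15 = 27
The minimum is 24 km via Dunly → Hale → Arlen → Pirton → Varne.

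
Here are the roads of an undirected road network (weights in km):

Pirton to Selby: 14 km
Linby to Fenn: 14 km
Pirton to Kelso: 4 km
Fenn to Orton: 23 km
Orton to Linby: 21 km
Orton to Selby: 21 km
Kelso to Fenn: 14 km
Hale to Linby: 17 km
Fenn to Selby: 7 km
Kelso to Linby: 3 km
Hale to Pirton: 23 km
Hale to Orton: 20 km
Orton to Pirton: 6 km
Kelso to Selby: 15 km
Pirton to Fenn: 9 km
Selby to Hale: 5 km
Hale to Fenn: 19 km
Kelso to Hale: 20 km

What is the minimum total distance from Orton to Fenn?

Settle nodes by increasing distance from Orton:
Orton: 0
Pirton: 6  (via Orton)
Kelso: 10  (via Pirton)
Linby: 13  (via Kelso)
Fenn: 15  (via Pirton)
Shortest route: Orton–Pirton–Fenn = 15 km.

15 km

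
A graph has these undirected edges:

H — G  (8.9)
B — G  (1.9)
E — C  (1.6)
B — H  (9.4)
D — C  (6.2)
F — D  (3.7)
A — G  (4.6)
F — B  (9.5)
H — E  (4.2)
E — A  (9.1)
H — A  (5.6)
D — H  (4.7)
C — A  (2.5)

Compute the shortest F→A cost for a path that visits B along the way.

16

Best F to B: F → B costing 9.5
Best B to A: B → G → A costing 6.5
Total via B: 9.5 + 6.5 = 16.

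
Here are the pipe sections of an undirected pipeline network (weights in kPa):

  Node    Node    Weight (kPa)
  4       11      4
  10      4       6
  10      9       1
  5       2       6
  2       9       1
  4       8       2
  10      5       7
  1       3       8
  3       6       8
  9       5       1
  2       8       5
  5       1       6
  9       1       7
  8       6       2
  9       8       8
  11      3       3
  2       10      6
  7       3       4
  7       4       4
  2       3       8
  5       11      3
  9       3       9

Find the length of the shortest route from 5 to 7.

Compare a few routes:
5 - 9 - 10 - 4 - 7: 1+1+6+4 = 12
5 - 11 - 3 - 7: 3+3+4 = 10
5 - 11 - 4 - 7: 3+4+4 = 11
Cheapest is 5 - 11 - 3 - 7 at 10 kPa.

10 kPa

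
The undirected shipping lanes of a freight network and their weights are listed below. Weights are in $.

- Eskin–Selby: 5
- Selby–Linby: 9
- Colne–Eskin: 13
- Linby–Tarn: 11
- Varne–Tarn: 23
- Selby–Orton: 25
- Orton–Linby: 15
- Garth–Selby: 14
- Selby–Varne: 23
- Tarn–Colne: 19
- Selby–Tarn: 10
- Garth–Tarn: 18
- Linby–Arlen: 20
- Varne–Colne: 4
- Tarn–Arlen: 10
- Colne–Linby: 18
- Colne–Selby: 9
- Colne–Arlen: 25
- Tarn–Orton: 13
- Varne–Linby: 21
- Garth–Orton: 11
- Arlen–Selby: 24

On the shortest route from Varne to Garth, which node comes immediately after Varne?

Colne

Candidate routes:
Varne - Colne - Selby - Garth: 4+9+14 = 27
Varne - Tarn - Garth: 23+18 = 41
Varne - Colne - Eskin - Selby - Garth: 4+13+5+14 = 36
Varne - Selby - Garth: 23+14 = 37
The minimum is $27 via Varne - Colne - Selby - Garth.
So from Varne the first move is to Colne.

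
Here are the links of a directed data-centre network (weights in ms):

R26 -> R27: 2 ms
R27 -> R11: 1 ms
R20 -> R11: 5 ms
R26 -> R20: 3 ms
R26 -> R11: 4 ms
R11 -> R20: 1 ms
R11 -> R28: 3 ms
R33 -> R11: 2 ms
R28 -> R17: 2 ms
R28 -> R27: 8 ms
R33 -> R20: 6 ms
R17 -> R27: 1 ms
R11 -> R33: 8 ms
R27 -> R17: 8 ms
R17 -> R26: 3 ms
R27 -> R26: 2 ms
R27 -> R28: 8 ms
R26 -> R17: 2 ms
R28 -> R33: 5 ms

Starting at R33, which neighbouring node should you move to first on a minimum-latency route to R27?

R11

Compare a few routes:
R33 - R11 - R28 - R17 - R26 - R27: 2+3+2+3+2 = 12
R33 - R11 - R28 - R17 - R27: 2+3+2+1 = 8
Cheapest is R33 - R11 - R28 - R17 - R27 at 8 ms.
So from R33 the first move is to R11.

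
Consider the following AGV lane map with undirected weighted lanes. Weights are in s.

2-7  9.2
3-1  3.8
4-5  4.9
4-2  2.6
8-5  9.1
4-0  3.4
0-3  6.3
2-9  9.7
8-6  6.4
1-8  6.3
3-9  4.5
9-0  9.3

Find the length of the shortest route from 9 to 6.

21 s

Running Dijkstra from 9:
9: 0
3: 4.5  (via 9)
1: 8.3  (via 3)
0: 9.3  (via 9)
2: 9.7  (via 9)
4: 12.3  (via 2)
8: 14.6  (via 1)
5: 17.2  (via 4)
7: 18.9  (via 2)
6: 21  (via 8)
Shortest route: 9–3–1–8–6 = 21 s.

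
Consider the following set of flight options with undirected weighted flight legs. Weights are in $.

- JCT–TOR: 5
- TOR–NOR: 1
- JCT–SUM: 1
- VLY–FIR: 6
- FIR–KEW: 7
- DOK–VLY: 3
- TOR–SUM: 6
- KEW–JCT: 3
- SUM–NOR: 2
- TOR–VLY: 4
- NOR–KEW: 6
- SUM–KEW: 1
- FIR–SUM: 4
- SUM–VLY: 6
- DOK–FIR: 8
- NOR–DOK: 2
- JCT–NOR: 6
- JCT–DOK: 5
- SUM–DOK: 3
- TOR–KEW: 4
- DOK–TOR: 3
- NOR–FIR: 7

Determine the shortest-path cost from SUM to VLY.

Settle nodes by increasing distance from SUM:
SUM: 0
JCT: 1  (via SUM)
KEW: 1  (via SUM)
NOR: 2  (via SUM)
TOR: 3  (via NOR)
DOK: 3  (via SUM)
FIR: 4  (via SUM)
VLY: 6  (via SUM)
Shortest route: SUM–VLY = $6.

$6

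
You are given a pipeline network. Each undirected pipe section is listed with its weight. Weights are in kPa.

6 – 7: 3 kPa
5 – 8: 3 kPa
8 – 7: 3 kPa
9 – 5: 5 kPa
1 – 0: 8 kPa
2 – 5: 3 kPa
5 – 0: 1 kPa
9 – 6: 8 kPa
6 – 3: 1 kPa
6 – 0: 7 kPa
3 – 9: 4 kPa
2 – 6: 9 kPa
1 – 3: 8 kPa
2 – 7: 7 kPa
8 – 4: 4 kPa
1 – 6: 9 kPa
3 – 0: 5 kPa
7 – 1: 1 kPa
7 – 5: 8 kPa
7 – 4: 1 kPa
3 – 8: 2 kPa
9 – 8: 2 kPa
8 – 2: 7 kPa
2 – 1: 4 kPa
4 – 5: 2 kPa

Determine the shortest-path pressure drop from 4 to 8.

Running Dijkstra from 4:
4: 0
7: 1  (via 4)
1: 2  (via 7)
5: 2  (via 4)
0: 3  (via 5)
6: 4  (via 7)
8: 4  (via 4)
Shortest route: 4–8 = 4 kPa.

4 kPa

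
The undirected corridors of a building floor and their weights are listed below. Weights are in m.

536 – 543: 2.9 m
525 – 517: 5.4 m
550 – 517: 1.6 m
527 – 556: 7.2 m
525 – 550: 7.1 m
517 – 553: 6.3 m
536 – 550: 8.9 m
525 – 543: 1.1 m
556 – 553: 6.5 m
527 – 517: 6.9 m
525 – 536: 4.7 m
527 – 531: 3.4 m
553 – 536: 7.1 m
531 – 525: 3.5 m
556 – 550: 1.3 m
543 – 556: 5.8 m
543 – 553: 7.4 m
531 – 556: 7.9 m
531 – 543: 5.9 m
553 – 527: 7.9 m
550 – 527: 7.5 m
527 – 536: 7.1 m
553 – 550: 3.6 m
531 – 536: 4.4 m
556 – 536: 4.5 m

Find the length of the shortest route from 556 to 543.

Enumerating some paths:
556 → 536 → 543: 4.5+2.9 = 7.4
556 → 543: 5.8 = 5.8
The minimum is 5.8 m via 556 → 543.

5.8 m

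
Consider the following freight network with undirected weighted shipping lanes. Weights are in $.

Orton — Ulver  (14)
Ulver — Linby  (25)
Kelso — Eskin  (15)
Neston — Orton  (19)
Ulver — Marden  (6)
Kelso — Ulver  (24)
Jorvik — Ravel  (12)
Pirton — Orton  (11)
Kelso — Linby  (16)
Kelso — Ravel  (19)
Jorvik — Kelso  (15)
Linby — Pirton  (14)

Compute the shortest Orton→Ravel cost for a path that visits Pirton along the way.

Shortest Orton→Pirton: Orton–Pirton = 11
Shortest Pirton→Ravel: Pirton–Linby–Kelso–Ravel = 49
Total via Pirton: 11 + 49 = $60.

$60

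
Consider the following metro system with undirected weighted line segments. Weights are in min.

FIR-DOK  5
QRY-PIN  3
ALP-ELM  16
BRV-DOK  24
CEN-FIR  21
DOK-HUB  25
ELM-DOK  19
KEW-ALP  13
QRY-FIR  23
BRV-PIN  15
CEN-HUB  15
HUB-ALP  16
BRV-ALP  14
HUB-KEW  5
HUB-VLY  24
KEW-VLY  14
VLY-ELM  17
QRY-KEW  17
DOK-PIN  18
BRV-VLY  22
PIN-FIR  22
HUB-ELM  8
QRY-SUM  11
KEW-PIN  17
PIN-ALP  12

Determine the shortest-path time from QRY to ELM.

30 min

Running Dijkstra from QRY:
QRY: 0
PIN: 3  (via QRY)
SUM: 11  (via QRY)
ALP: 15  (via PIN)
KEW: 17  (via QRY)
BRV: 18  (via PIN)
DOK: 21  (via PIN)
HUB: 22  (via KEW)
FIR: 23  (via QRY)
ELM: 30  (via HUB)
Shortest route: QRY → KEW → HUB → ELM = 30 min.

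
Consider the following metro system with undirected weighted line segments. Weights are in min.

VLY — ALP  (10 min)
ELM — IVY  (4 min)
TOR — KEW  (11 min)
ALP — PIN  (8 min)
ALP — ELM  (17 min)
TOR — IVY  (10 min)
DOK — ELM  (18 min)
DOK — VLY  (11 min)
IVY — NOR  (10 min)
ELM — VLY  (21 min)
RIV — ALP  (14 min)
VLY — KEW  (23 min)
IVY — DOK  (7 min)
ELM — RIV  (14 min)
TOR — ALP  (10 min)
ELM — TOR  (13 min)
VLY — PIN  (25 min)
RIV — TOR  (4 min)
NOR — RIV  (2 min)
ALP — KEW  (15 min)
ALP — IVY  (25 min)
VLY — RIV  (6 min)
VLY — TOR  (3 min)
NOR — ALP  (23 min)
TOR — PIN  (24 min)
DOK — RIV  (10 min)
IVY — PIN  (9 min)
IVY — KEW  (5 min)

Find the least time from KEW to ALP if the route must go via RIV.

29 min

Best KEW to RIV: KEW–TOR–RIV costing 15
Best RIV to ALP: RIV–ALP costing 14
Total via RIV: 15 + 14 = 29 min.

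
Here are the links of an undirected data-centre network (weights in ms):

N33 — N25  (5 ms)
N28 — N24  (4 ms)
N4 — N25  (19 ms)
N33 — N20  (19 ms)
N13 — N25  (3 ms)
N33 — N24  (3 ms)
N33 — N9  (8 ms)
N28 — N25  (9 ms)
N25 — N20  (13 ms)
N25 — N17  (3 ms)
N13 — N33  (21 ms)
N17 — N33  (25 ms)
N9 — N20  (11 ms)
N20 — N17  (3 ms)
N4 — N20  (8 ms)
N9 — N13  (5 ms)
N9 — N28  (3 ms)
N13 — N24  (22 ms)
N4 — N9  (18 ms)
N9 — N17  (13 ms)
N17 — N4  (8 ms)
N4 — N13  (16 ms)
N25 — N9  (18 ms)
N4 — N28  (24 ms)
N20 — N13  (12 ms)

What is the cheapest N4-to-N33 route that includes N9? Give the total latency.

Best N4 to N9: N4 → N9 costing 18
Shortest N9→N33: N9 → N33 = 8
Total via N9: 18 + 8 = 26 ms.

26 ms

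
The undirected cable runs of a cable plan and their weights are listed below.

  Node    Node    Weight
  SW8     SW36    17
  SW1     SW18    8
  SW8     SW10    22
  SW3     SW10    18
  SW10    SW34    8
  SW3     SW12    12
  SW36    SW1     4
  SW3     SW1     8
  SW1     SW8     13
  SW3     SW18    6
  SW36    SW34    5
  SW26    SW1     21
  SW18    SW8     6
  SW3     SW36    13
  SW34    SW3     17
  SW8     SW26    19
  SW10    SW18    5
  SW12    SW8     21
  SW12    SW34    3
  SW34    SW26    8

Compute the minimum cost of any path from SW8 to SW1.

Running Dijkstra from SW8:
SW8: 0
SW18: 6  (via SW8)
SW10: 11  (via SW18)
SW3: 12  (via SW18)
SW1: 13  (via SW8)
Shortest route: SW8–SW1 = 13.

13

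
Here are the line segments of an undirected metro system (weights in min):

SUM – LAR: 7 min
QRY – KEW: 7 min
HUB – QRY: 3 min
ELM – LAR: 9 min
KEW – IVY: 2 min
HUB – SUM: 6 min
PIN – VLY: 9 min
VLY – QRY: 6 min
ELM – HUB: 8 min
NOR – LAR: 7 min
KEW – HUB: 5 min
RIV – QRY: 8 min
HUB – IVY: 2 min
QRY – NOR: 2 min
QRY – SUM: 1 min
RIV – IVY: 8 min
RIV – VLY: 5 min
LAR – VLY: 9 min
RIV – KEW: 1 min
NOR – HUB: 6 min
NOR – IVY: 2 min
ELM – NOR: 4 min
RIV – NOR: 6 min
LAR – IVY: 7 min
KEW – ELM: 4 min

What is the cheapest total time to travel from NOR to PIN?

17 min

Candidate routes:
NOR–IVY–KEW–RIV–VLY–PIN: 2+2+1+5+9 = 19
NOR–QRY–VLY–PIN: 2+6+9 = 17
Cheapest is NOR–QRY–VLY–PIN at 17 min.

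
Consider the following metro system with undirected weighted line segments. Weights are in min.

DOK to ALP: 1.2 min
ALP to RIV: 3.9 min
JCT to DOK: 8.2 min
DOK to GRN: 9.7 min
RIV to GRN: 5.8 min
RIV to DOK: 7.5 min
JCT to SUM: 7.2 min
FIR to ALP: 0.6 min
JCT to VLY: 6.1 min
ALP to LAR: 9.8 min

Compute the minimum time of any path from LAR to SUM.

26.4 min

Candidate routes:
LAR → ALP → RIV → DOK → JCT → SUM: 9.8+3.9+7.5+8.2+7.2 = 36.6
LAR → ALP → DOK → JCT → SUM: 9.8+1.2+8.2+7.2 = 26.4
LAR → ALP → RIV → GRN → DOK → JCT → SUM: 9.8+3.9+5.8+9.7+8.2+7.2 = 44.6
The minimum is 26.4 min via LAR → ALP → DOK → JCT → SUM.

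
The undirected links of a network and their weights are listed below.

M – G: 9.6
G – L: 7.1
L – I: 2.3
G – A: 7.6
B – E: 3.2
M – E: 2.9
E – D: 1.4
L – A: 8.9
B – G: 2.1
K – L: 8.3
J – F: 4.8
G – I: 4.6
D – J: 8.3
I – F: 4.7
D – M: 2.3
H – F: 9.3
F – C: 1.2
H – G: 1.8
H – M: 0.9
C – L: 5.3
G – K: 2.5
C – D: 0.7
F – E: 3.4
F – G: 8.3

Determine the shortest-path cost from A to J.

Settle nodes by increasing distance from A:
A: 0
G: 7.6  (via A)
L: 8.9  (via A)
H: 9.4  (via G)
B: 9.7  (via G)
K: 10.1  (via G)
M: 10.3  (via H)
I: 11.2  (via L)
D: 12.6  (via M)
E: 12.9  (via B)
C: 13.3  (via D)
F: 14.5  (via C)
J: 19.3  (via F)
Shortest route: A–G–H–M–D–C–F–J = 19.3.

19.3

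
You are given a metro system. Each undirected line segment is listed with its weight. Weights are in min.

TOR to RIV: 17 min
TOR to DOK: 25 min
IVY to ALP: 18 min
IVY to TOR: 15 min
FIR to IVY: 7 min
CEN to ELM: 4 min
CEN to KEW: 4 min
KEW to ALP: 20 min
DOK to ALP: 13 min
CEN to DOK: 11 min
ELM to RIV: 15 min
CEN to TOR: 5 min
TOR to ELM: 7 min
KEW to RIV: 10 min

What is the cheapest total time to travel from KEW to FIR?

31 min

Compare a few routes:
KEW → CEN → TOR → IVY → FIR: 4+5+15+7 = 31
KEW → ALP → IVY → FIR: 20+18+7 = 45
KEW → CEN → ELM → TOR → IVY → FIR: 4+4+7+15+7 = 37
Cheapest is KEW → CEN → TOR → IVY → FIR at 31 min.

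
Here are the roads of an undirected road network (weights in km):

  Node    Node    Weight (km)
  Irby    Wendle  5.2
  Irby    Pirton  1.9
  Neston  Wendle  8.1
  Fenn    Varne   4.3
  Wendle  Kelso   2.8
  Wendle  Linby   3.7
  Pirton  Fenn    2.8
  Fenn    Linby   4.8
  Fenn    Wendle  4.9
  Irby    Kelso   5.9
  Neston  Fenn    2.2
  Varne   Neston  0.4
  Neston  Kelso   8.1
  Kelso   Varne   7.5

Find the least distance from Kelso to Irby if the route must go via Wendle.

Shortest Kelso→Wendle: Kelso → Wendle = 2.8
Best Wendle to Irby: Wendle → Irby costing 5.2
Total via Wendle: 2.8 + 5.2 = 8 km.

8 km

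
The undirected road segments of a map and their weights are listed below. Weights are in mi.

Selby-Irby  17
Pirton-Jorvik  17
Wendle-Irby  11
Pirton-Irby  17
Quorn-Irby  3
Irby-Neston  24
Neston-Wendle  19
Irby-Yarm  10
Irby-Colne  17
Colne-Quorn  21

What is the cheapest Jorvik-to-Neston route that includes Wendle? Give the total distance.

Shortest Jorvik→Wendle: Jorvik–Pirton–Irby–Wendle = 45
Shortest Wendle→Neston: Wendle–Neston = 19
Total via Wendle: 45 + 19 = 64 mi.

64 mi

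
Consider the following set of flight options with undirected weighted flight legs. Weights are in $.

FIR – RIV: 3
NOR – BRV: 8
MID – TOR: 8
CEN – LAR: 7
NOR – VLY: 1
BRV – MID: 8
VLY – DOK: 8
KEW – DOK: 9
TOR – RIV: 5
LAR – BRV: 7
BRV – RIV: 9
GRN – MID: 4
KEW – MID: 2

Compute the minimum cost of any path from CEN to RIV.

$23

Enumerating some paths:
CEN–LAR–BRV–MID–TOR–RIV: 7+7+8+8+5 = 35
CEN–LAR–BRV–RIV: 7+7+9 = 23
Cheapest is CEN–LAR–BRV–RIV at $23.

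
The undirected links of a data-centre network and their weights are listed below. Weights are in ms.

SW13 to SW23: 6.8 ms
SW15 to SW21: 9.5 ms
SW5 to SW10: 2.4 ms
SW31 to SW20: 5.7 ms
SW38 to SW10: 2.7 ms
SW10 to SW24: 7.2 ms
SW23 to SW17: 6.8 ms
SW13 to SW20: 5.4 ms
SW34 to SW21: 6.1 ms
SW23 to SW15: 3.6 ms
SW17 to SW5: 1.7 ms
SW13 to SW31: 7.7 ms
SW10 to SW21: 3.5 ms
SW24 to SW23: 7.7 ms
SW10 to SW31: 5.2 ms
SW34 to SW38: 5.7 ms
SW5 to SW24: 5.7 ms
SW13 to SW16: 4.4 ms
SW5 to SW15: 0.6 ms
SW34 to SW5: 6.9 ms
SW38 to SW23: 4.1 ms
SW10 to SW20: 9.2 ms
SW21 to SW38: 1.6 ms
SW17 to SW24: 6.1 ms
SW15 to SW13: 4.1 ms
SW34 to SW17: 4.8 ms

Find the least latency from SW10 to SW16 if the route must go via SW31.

17.3 ms

Shortest SW10→SW31: SW10–SW31 = 5.2
Best SW31 to SW16: SW31–SW13–SW16 costing 12.1
Total via SW31: 5.2 + 12.1 = 17.3 ms.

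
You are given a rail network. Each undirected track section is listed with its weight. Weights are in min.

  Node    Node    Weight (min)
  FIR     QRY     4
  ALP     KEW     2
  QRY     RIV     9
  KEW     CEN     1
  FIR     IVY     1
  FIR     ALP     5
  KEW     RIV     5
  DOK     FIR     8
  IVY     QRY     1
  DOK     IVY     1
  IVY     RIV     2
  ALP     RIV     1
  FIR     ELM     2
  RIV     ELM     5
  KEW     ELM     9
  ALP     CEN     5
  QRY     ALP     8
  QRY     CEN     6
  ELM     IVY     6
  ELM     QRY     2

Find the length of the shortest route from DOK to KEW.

Candidate routes:
DOK–IVY–RIV–KEW: 1+2+5 = 8
DOK–IVY–FIR–ALP–KEW: 1+1+5+2 = 9
DOK–IVY–RIV–ALP–KEW: 1+2+1+2 = 6
Cheapest is DOK–IVY–RIV–ALP–KEW at 6 min.

6 min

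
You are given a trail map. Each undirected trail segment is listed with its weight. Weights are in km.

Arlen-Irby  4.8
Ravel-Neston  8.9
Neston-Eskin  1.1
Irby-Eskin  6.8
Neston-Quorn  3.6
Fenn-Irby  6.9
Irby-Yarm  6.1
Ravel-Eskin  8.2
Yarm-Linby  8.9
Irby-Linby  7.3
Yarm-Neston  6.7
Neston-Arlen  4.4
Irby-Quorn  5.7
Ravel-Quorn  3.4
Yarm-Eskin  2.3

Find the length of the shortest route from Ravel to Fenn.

Enumerating some paths:
Ravel–Quorn–Irby–Fenn: 3.4+5.7+6.9 = 16
Ravel–Quorn–Neston–Eskin–Irby–Fenn: 3.4+3.6+1.1+6.8+6.9 = 21.8
Ravel–Eskin–Irby–Fenn: 8.2+6.8+6.9 = 21.9
Ravel–Quorn–Neston–Arlen–Irby–Fenn: 3.4+3.6+4.4+4.8+6.9 = 23.1
Cheapest is Ravel–Quorn–Irby–Fenn at 16 km.

16 km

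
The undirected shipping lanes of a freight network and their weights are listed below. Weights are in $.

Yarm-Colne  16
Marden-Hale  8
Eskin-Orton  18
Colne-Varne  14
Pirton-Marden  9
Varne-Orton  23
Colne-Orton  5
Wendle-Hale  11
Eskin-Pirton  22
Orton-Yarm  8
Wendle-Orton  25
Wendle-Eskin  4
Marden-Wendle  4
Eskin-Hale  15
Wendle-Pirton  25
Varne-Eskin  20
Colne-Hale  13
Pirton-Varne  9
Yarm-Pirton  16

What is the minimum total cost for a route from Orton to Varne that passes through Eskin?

$38

Shortest Orton→Eskin: Orton–Eskin = 18
Shortest Eskin→Varne: Eskin–Varne = 20
Total via Eskin: 18 + 20 = $38.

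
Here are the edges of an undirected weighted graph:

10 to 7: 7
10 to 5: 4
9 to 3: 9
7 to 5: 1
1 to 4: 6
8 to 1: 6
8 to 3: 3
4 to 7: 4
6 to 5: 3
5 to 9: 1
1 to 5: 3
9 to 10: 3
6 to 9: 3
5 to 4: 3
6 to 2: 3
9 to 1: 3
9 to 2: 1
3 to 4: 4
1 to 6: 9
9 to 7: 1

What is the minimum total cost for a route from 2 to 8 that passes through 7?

12

Shortest 2→7: 2–9–7 = 2
Best 7 to 8: 7–5–1–8 costing 10
Total via 7: 2 + 10 = 12.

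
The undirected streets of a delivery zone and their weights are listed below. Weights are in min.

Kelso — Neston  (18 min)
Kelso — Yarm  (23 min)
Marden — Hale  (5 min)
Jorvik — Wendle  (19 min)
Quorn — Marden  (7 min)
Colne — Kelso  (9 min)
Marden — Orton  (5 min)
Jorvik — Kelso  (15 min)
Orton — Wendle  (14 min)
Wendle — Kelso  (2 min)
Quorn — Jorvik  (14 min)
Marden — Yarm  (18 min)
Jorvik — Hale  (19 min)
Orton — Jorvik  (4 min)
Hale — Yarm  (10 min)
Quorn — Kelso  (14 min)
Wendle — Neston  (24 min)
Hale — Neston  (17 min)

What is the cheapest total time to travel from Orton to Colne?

Running Dijkstra from Orton:
Orton: 0
Jorvik: 4  (via Orton)
Marden: 5  (via Orton)
Hale: 10  (via Marden)
Quorn: 12  (via Marden)
Wendle: 14  (via Orton)
Kelso: 16  (via Wendle)
Yarm: 20  (via Hale)
Colne: 25  (via Kelso)
Shortest route: Orton → Wendle → Kelso → Colne = 25 min.

25 min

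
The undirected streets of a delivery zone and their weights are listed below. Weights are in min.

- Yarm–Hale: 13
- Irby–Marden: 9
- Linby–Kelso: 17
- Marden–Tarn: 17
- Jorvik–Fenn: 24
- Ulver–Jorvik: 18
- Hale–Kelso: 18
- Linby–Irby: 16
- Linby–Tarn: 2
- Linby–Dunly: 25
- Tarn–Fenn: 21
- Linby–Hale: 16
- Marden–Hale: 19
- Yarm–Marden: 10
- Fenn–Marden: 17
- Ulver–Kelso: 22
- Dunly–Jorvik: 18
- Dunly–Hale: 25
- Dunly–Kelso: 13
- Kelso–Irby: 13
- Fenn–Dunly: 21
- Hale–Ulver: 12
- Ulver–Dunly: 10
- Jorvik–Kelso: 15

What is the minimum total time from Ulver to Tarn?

30 min

Shortest distances from Ulver:
Ulver: 0
Dunly: 10  (via Ulver)
Hale: 12  (via Ulver)
Jorvik: 18  (via Ulver)
Kelso: 22  (via Ulver)
Yarm: 25  (via Hale)
Linby: 28  (via Hale)
Tarn: 30  (via Linby)
Shortest route: Ulver → Hale → Linby → Tarn = 30 min.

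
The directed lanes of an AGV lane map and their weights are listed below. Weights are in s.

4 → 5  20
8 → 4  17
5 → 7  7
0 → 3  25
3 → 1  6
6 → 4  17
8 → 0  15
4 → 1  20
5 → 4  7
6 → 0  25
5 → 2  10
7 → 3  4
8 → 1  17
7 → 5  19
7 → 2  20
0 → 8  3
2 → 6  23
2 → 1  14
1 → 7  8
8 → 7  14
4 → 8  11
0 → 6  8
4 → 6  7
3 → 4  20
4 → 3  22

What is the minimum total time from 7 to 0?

Compare a few routes:
7–5–4–8–0: 19+7+11+15 = 52
7–3–4–6–0: 4+20+7+25 = 56
7–3–4–8–0: 4+20+11+15 = 50
Cheapest is 7–3–4–8–0 at 50 s.

50 s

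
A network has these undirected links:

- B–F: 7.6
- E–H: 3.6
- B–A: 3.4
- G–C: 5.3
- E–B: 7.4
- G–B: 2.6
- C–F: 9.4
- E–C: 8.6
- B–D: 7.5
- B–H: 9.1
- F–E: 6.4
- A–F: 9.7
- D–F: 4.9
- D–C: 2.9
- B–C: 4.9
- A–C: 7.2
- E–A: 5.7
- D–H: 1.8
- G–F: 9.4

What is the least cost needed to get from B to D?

Shortest distances from B:
B: 0
G: 2.6  (via B)
A: 3.4  (via B)
C: 4.9  (via B)
E: 7.4  (via B)
D: 7.5  (via B)
Shortest route: B → D = 7.5.

7.5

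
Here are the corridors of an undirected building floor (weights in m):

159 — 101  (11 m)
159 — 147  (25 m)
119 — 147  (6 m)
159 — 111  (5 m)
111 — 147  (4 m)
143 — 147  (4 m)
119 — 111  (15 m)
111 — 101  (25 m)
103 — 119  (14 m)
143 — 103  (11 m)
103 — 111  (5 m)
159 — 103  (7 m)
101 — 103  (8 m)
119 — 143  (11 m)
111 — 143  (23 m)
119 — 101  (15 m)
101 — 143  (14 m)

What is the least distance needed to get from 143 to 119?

10 m

Shortest distances from 143:
143: 0
147: 4  (via 143)
111: 8  (via 147)
119: 10  (via 147)
Shortest route: 143 → 147 → 119 = 10 m.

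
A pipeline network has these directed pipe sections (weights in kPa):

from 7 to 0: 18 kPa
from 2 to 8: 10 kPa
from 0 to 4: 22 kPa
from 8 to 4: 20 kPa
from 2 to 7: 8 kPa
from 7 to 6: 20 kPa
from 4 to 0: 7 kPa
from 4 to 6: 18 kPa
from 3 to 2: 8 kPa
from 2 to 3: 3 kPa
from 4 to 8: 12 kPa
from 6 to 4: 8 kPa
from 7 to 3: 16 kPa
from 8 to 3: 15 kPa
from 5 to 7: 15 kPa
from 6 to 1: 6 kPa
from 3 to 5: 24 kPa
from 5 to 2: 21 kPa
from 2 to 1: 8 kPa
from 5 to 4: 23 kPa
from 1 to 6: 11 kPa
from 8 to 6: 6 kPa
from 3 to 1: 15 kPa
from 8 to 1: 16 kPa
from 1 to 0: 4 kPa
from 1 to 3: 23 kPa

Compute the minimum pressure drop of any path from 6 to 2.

37 kPa

Candidate routes:
6 - 4 - 8 - 3 - 2: 8+12+15+8 = 43
6 - 1 - 3 - 2: 6+23+8 = 37
The minimum is 37 kPa via 6 - 1 - 3 - 2.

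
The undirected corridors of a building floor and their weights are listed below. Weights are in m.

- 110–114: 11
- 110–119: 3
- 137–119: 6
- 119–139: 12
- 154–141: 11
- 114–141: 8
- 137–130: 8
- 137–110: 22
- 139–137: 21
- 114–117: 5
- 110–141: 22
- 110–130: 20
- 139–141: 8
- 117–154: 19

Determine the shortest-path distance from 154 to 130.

45 m

Enumerating some paths:
154–141–114–110–119–137–130: 11+8+11+3+6+8 = 47
154–141–139–119–137–130: 11+8+12+6+8 = 45
154–141–139–137–130: 11+8+21+8 = 48
The minimum is 45 m via 154–141–139–119–137–130.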